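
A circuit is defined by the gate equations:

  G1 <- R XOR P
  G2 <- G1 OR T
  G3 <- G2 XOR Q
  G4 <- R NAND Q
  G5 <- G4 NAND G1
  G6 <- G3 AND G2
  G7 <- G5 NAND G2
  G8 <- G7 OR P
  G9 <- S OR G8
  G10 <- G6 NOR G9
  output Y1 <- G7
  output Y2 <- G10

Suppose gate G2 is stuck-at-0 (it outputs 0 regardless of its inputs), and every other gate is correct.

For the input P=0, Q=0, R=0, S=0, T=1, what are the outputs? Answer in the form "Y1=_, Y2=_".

Propagate with G2 forced: G1=0, G2=0 [stuck-at-0], G3=0, G4=1, G5=1, G6=0, G7=1, G8=1, G9=1, G10=0.
So the outputs are Y1=1, Y2=0. (Without the fault they would be Y1=0, Y2=0.)

Y1=1, Y2=0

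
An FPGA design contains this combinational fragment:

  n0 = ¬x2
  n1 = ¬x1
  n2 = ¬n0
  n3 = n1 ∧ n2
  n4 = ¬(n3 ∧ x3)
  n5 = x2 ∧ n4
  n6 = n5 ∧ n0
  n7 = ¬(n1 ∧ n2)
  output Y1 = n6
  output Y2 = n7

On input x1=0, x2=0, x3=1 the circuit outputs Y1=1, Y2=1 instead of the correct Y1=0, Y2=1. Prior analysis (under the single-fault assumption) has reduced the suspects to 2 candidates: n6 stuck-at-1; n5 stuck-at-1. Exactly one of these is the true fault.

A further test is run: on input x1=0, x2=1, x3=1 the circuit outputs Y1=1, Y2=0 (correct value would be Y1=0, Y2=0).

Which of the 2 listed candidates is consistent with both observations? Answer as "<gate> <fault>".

Evaluate each candidate on input x1=0, x2=1, x3=1:
  n6 stuck-at-1: n0=0, n1=1, n2=1, n3=1, n4=0, n5=0, n6=1 [stuck-at-1], n7=0 → Y1=1, Y2=0 — matches
  n5 stuck-at-1: n0=0, n1=1, n2=1, n3=1, n4=0, n5=1 [stuck-at-1], n6=0, n7=0 → Y1=0, Y2=0 — eliminated
Only n6 stuck-at-1 reproduces the observed Y1=1, Y2=0.

n6 stuck-at-1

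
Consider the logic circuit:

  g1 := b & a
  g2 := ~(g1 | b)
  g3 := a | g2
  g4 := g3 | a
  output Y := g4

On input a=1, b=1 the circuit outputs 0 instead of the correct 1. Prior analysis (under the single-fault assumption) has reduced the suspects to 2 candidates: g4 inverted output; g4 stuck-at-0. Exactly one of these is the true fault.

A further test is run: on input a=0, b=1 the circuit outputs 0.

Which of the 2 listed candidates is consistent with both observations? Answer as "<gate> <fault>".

Evaluate each candidate on input a=0, b=1:
  g4 inverted output: g1=0, g2=0, g3=0, g4=1 [inverted output] → 1 — eliminated
  g4 stuck-at-0: g1=0, g2=0, g3=0, g4=0 [stuck-at-0] → 0 — matches
Only g4 stuck-at-0 reproduces the observed 0.

g4 stuck-at-0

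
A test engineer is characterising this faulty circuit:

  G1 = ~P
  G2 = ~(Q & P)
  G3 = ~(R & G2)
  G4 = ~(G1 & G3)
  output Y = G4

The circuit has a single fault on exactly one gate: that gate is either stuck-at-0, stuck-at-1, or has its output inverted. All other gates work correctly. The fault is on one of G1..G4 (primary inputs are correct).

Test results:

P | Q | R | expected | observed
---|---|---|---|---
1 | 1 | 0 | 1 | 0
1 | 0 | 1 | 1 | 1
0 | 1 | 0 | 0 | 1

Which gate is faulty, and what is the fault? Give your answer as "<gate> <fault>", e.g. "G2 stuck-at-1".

G1 inverted output

Fault-free values for test 1 (P=1, Q=1, R=0): G1=0, G2=0, G3=1, G4=1, giving Y=1. Observed 0.
Test 1: faults giving observed 0 are {G1 stuck-at-1, G1 inverted output, G4 stuck-at-0, G4 inverted output}.
Test 2 (P=1, Q=0, R=1): fault-free G1=0, G2=1, G3=0, G4=1 → 1; observed 1. Eliminates G4 stuck-at-0, G4 inverted output.
Test 3 (P=0, Q=1, R=0): fault-free G1=1, G2=1, G3=1, G4=0 → 0; observed 1. Eliminates G1 stuck-at-1.
Only G1 inverted output is consistent with every test.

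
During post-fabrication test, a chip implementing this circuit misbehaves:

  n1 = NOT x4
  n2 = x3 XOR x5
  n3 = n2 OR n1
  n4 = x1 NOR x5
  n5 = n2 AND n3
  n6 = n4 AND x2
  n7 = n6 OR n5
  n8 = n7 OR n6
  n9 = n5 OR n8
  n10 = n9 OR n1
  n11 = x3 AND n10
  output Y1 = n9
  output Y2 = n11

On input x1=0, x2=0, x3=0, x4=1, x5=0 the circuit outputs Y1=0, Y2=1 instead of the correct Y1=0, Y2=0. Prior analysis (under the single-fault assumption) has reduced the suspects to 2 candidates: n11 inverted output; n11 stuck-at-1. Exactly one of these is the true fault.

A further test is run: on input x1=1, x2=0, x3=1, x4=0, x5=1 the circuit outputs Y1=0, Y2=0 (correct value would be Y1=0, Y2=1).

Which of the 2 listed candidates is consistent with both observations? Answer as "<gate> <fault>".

Evaluate each candidate on input x1=1, x2=0, x3=1, x4=0, x5=1:
  n11 inverted output: n1=1, n2=0, n3=1, n4=0, n5=0, n6=0, n7=0, n8=0, n9=0, n10=1, n11=0 [inverted output] → Y1=0, Y2=0 — matches
  n11 stuck-at-1: n1=1, n2=0, n3=1, n4=0, n5=0, n6=0, n7=0, n8=0, n9=0, n10=1, n11=1 [stuck-at-1] → Y1=0, Y2=1 — eliminated
Only n11 inverted output reproduces the observed Y1=0, Y2=0.

n11 inverted output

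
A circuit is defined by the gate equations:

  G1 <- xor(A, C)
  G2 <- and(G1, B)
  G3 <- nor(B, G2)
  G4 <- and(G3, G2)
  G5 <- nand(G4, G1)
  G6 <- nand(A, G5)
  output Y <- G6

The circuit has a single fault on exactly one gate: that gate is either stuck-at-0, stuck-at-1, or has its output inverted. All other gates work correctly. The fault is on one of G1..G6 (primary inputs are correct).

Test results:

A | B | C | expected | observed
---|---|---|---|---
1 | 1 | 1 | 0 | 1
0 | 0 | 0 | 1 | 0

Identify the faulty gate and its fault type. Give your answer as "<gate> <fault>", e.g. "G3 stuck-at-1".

G6 inverted output

Fault-free values for test 1 (A=1, B=1, C=1): G1=0, G2=0, G3=0, G4=0, G5=1, G6=0, giving Y=0. Observed 1.
Test 1: faults giving observed 1 are {G5 stuck-at-0, G5 inverted output, G6 stuck-at-1, G6 inverted output}.
Test 2 (A=0, B=0, C=0): fault-free G1=0, G2=0, G3=1, G4=0, G5=1, G6=1 → 1; observed 0. Eliminates G5 stuck-at-0, G5 inverted output, G6 stuck-at-1.
Only G6 inverted output is consistent with every test.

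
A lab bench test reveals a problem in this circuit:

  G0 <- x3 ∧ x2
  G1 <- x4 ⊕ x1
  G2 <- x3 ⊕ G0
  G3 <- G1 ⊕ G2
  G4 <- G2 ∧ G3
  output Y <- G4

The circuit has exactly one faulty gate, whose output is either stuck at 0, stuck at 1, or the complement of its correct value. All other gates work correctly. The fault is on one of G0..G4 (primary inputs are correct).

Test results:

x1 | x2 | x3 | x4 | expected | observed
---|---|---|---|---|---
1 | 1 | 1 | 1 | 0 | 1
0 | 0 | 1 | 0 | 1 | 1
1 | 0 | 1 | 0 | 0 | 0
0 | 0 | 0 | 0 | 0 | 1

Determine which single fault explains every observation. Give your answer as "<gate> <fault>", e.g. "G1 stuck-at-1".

G2 stuck-at-1

Fault-free values for test 1 (x1=1, x2=1, x3=1, x4=1): G0=1, G1=0, G2=0, G3=0, G4=0, giving Y=0. Observed 1.
Test 1: faults giving observed 1 are {G0 stuck-at-0, G0 inverted output, G2 stuck-at-1, G2 inverted output, G4 stuck-at-1, G4 inverted output}.
Test 2 (x1=0, x2=0, x3=1, x4=0): fault-free G0=0, G1=0, G2=1, G3=1, G4=1 → 1; observed 1. Eliminates G0 inverted output, G2 inverted output, G4 inverted output.
Test 3 (x1=1, x2=0, x3=1, x4=0): fault-free G0=0, G1=1, G2=1, G3=0, G4=0 → 0; observed 0. Eliminates G4 stuck-at-1.
Test 4 (x1=0, x2=0, x3=0, x4=0): fault-free G0=0, G1=0, G2=0, G3=0, G4=0 → 0; observed 1. Eliminates G0 stuck-at-0.
Only G2 stuck-at-1 is consistent with every test.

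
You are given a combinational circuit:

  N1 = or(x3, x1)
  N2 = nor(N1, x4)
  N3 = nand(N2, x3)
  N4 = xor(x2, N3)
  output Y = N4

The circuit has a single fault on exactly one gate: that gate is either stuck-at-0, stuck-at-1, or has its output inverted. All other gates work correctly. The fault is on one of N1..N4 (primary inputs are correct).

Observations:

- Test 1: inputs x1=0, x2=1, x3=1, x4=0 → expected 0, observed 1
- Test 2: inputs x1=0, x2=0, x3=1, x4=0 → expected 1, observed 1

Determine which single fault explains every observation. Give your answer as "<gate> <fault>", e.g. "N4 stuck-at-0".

N4 stuck-at-1

Fault-free values for test 1 (x1=0, x2=1, x3=1, x4=0): N1=1, N2=0, N3=1, N4=0, giving Y=0. Observed 1.
Test 1: faults giving observed 1 are {N1 stuck-at-0, N1 inverted output, N2 stuck-at-1, N2 inverted output, N3 stuck-at-0, N3 inverted output, N4 stuck-at-1, N4 inverted output}.
Test 2 (x1=0, x2=0, x3=1, x4=0): fault-free N1=1, N2=0, N3=1, N4=1 → 1; observed 1. Eliminates N1 stuck-at-0, N1 inverted output, N2 stuck-at-1, N2 inverted output, N3 stuck-at-0, N3 inverted output, N4 inverted output.
Only N4 stuck-at-1 is consistent with every test.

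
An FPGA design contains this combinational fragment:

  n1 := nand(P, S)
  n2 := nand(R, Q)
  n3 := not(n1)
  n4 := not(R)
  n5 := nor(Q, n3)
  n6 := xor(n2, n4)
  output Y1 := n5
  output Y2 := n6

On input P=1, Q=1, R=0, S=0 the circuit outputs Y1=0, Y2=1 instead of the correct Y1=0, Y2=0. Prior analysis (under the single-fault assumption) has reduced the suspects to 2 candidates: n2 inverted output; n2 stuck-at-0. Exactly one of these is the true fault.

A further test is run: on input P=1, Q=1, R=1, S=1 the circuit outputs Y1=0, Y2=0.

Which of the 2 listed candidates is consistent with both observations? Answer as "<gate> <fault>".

n2 stuck-at-0

Evaluate each candidate on input P=1, Q=1, R=1, S=1:
  n2 inverted output: n1=0, n2=1 [inverted output], n3=1, n4=0, n5=0, n6=1 → Y1=0, Y2=1 — eliminated
  n2 stuck-at-0: n1=0, n2=0 [stuck-at-0], n3=1, n4=0, n5=0, n6=0 → Y1=0, Y2=0 — matches
Only n2 stuck-at-0 reproduces the observed Y1=0, Y2=0.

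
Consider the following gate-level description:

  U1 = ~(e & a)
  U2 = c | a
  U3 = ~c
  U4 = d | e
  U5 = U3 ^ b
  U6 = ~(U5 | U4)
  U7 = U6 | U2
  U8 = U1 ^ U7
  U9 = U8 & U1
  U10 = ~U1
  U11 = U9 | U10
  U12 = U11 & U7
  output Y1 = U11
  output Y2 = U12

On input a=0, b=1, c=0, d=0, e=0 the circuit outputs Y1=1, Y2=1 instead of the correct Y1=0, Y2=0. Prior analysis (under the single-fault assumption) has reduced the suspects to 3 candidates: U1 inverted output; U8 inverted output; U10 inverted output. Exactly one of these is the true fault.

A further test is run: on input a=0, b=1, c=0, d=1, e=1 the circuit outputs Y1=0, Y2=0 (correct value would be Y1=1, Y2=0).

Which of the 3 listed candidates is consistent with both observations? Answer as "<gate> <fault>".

Evaluate each candidate on input a=0, b=1, c=0, d=1, e=1:
  U1 inverted output: U1=0 [inverted output], U2=0, U3=1, U4=1, U5=0, U6=0, U7=0, U8=0, U9=0, U10=1, U11=1, U12=0 → Y1=1, Y2=0 — eliminated
  U8 inverted output: U1=1, U2=0, U3=1, U4=1, U5=0, U6=0, U7=0, U8=0 [inverted output], U9=0, U10=0, U11=0, U12=0 → Y1=0, Y2=0 — matches
  U10 inverted output: U1=1, U2=0, U3=1, U4=1, U5=0, U6=0, U7=0, U8=1, U9=1, U10=1 [inverted output], U11=1, U12=0 → Y1=1, Y2=0 — eliminated
Only U8 inverted output reproduces the observed Y1=0, Y2=0.

U8 inverted output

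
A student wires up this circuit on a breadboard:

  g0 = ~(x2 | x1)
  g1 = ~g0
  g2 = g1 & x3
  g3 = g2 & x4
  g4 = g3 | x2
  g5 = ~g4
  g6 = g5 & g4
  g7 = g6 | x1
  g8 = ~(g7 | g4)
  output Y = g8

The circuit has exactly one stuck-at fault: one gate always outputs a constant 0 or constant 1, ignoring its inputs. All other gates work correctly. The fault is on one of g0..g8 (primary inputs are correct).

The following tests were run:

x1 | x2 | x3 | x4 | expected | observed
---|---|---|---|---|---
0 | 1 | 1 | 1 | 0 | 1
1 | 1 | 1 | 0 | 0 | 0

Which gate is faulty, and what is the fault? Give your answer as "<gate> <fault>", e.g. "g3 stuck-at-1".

g4 stuck-at-0

Fault-free values for test 1 (x1=0, x2=1, x3=1, x4=1): g0=0, g1=1, g2=1, g3=1, g4=1, g5=0, g6=0, g7=0, g8=0, giving Y=0. Observed 1.
Test 1: faults giving observed 1 are {g4 stuck-at-0, g8 stuck-at-1}.
Test 2 (x1=1, x2=1, x3=1, x4=0): fault-free g0=0, g1=1, g2=1, g3=0, g4=1, g5=0, g6=0, g7=1, g8=0 → 0; observed 0. Eliminates g8 stuck-at-1.
Only g4 stuck-at-0 is consistent with every test.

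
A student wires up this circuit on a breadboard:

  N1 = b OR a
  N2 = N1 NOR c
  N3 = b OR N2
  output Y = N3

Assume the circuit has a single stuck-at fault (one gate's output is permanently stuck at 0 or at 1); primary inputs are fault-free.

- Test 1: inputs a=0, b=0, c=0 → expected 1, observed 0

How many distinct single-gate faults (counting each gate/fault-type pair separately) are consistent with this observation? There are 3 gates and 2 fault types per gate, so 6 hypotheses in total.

Fault-free: N1=0, N2=1, N3=1 → 1. Observed 0.
  N1 stuck-at-0: output 1 ✗
  N1 stuck-at-1: output 0 ✓
  N2 stuck-at-0: output 0 ✓
  N2 stuck-at-1: output 1 ✗
  N3 stuck-at-0: output 0 ✓
  N3 stuck-at-1: output 1 ✗
Consistent faults: {N1 stuck-at-1, N2 stuck-at-0, N3 stuck-at-0} — 3 in all.

3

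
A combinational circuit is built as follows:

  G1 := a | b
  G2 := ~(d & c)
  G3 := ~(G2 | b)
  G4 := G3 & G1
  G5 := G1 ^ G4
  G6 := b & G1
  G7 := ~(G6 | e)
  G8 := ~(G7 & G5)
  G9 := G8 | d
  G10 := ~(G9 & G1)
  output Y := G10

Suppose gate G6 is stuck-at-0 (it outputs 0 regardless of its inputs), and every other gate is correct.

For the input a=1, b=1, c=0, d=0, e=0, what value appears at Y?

Propagate with G6 forced: G1=1, G2=1, G3=0, G4=0, G5=1, G6=0 [stuck-at-0], G7=1, G8=0, G9=0, G10=1.
So Y = 1. (Without the fault it would be 0.)

1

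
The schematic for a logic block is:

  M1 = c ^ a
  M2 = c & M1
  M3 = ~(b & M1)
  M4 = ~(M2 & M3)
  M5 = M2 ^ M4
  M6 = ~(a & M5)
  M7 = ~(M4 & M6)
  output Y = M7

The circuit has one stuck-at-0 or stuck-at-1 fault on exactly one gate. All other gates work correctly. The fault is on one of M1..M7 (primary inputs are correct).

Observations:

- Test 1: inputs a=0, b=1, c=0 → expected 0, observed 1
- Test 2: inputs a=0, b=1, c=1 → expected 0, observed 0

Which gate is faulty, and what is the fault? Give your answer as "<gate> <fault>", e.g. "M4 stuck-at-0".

M2 stuck-at-1

Fault-free values for test 1 (a=0, b=1, c=0): M1=0, M2=0, M3=1, M4=1, M5=1, M6=1, M7=0, giving Y=0. Observed 1.
Test 1: faults giving observed 1 are {M2 stuck-at-1, M4 stuck-at-0, M6 stuck-at-0, M7 stuck-at-1}.
Test 2 (a=0, b=1, c=1): fault-free M1=1, M2=1, M3=0, M4=1, M5=0, M6=1, M7=0 → 0; observed 0. Eliminates M4 stuck-at-0, M6 stuck-at-0, M7 stuck-at-1.
Only M2 stuck-at-1 is consistent with every test.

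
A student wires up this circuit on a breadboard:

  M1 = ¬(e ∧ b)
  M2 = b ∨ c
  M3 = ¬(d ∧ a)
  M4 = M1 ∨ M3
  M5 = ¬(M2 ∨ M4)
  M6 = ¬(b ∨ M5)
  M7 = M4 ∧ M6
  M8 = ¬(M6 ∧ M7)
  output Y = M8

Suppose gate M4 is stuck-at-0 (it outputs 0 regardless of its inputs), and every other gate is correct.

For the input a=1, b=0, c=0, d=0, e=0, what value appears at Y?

Propagate with M4 forced: M1=1, M2=0, M3=1, M4=0 [stuck-at-0], M5=1, M6=0, M7=0, M8=1.
So Y = 1. (Without the fault it would be 0.)

1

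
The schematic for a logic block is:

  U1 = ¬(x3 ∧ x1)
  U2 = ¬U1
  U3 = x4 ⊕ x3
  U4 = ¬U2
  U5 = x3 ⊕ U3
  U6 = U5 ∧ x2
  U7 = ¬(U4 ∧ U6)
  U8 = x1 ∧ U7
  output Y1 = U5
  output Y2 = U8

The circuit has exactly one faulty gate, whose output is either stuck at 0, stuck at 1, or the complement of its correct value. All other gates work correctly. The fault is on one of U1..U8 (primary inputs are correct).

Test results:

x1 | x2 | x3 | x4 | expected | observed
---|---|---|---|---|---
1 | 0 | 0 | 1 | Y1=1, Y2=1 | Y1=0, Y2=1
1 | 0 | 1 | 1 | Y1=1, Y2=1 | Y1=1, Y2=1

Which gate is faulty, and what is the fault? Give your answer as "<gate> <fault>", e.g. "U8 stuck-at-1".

Fault-free values for test 1 (x1=1, x2=0, x3=0, x4=1): U1=1, U2=0, U3=1, U4=1, U5=1, U6=0, U7=1, U8=1, giving Y1=1, Y2=1. Observed Y1=0, Y2=1.
Test 1: faults giving observed Y1=0, Y2=1 are {U3 stuck-at-0, U3 inverted output, U5 stuck-at-0, U5 inverted output}.
Test 2 (x1=1, x2=0, x3=1, x4=1): fault-free U1=0, U2=1, U3=0, U4=0, U5=1, U6=0, U7=1, U8=1 → Y1=1, Y2=1; observed Y1=1, Y2=1. Eliminates U3 inverted output, U5 stuck-at-0, U5 inverted output.
Only U3 stuck-at-0 is consistent with every test.

U3 stuck-at-0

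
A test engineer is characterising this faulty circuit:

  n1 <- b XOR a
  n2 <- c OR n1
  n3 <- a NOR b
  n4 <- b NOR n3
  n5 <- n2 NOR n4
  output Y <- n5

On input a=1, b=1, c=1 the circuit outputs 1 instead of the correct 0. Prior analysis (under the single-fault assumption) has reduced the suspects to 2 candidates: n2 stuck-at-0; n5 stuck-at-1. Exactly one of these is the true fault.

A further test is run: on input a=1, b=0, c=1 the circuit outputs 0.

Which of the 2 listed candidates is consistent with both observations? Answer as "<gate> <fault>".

n2 stuck-at-0

Evaluate each candidate on input a=1, b=0, c=1:
  n2 stuck-at-0: n1=1, n2=0 [stuck-at-0], n3=0, n4=1, n5=0 → 0 — matches
  n5 stuck-at-1: n1=1, n2=1, n3=0, n4=1, n5=1 [stuck-at-1] → 1 — eliminated
Only n2 stuck-at-0 reproduces the observed 0.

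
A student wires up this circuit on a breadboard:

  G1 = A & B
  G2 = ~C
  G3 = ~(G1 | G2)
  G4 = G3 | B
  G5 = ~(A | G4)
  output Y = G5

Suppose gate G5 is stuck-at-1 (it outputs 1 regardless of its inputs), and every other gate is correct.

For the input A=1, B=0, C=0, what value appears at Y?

1

Propagate with G5 forced: G1=0, G2=1, G3=0, G4=0, G5=1 [stuck-at-1].
So Y = 1. (Without the fault it would be 0.)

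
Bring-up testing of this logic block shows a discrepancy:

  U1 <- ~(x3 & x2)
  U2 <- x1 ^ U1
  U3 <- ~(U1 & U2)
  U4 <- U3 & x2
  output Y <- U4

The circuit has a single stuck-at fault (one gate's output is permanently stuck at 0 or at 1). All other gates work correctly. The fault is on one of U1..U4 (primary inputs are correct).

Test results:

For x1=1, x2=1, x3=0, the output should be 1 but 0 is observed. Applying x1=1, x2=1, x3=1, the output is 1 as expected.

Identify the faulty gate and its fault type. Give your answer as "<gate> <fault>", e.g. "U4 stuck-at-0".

U2 stuck-at-1

Fault-free values for test 1 (x1=1, x2=1, x3=0): U1=1, U2=0, U3=1, U4=1, giving Y=1. Observed 0.
Test 1: faults giving observed 0 are {U2 stuck-at-1, U3 stuck-at-0, U4 stuck-at-0}.
Test 2 (x1=1, x2=1, x3=1): fault-free U1=0, U2=1, U3=1, U4=1 → 1; observed 1. Eliminates U3 stuck-at-0, U4 stuck-at-0.
Only U2 stuck-at-1 is consistent with every test.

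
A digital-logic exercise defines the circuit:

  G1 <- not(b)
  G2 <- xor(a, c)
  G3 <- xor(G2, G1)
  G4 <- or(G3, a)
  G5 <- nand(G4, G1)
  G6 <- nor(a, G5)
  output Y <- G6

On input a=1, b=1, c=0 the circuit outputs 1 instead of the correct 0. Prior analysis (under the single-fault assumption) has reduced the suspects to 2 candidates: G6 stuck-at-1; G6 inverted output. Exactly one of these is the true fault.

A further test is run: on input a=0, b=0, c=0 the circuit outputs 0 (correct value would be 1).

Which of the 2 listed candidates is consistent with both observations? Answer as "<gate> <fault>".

Evaluate each candidate on input a=0, b=0, c=0:
  G6 stuck-at-1: G1=1, G2=0, G3=1, G4=1, G5=0, G6=1 [stuck-at-1] → 1 — eliminated
  G6 inverted output: G1=1, G2=0, G3=1, G4=1, G5=0, G6=0 [inverted output] → 0 — matches
Only G6 inverted output reproduces the observed 0.

G6 inverted output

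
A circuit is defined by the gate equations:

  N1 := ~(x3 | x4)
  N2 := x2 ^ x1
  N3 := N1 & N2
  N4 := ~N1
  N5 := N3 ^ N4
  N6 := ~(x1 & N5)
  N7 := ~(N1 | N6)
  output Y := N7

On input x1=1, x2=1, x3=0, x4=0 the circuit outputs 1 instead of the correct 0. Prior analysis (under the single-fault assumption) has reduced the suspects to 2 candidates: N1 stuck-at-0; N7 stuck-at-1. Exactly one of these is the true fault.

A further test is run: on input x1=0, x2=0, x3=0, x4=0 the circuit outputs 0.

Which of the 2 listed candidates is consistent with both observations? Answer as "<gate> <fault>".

N1 stuck-at-0

Evaluate each candidate on input x1=0, x2=0, x3=0, x4=0:
  N1 stuck-at-0: N1=0 [stuck-at-0], N2=0, N3=0, N4=1, N5=1, N6=1, N7=0 → 0 — matches
  N7 stuck-at-1: N1=1, N2=0, N3=0, N4=0, N5=0, N6=1, N7=1 [stuck-at-1] → 1 — eliminated
Only N1 stuck-at-0 reproduces the observed 0.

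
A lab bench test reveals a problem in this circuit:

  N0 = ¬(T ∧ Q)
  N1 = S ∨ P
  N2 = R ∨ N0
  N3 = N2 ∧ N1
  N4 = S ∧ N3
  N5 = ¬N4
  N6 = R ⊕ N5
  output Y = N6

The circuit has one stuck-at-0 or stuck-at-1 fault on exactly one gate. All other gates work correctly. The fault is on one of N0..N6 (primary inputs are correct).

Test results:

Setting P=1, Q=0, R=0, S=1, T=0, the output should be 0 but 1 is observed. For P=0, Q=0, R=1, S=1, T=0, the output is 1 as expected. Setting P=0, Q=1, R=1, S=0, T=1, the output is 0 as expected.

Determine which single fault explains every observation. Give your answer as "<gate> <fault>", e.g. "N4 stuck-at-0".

N0 stuck-at-0

Fault-free values for test 1 (P=1, Q=0, R=0, S=1, T=0): N0=1, N1=1, N2=1, N3=1, N4=1, N5=0, N6=0, giving Y=0. Observed 1.
Test 1: faults giving observed 1 are {N0 stuck-at-0, N1 stuck-at-0, N2 stuck-at-0, N3 stuck-at-0, N4 stuck-at-0, N5 stuck-at-1, N6 stuck-at-1}.
Test 2 (P=0, Q=0, R=1, S=1, T=0): fault-free N0=1, N1=1, N2=1, N3=1, N4=1, N5=0, N6=1 → 1; observed 1. Eliminates N1 stuck-at-0, N2 stuck-at-0, N3 stuck-at-0, N4 stuck-at-0, N5 stuck-at-1.
Test 3 (P=0, Q=1, R=1, S=0, T=1): fault-free N0=0, N1=0, N2=1, N3=0, N4=0, N5=1, N6=0 → 0; observed 0. Eliminates N6 stuck-at-1.
Only N0 stuck-at-0 is consistent with every test.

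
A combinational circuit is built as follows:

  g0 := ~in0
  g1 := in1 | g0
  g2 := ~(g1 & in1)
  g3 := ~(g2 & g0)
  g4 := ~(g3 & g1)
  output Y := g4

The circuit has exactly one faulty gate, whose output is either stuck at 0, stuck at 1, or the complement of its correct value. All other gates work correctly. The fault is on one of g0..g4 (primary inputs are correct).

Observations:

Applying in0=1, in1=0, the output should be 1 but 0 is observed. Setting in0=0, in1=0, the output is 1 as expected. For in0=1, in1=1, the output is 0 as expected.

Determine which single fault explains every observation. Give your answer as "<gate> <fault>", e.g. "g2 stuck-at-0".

Fault-free values for test 1 (in0=1, in1=0): g0=0, g1=0, g2=1, g3=1, g4=1, giving Y=1. Observed 0.
Test 1: faults giving observed 0 are {g1 stuck-at-1, g1 inverted output, g4 stuck-at-0, g4 inverted output}.
Test 2 (in0=0, in1=0): fault-free g0=1, g1=1, g2=1, g3=0, g4=1 → 1; observed 1. Eliminates g4 stuck-at-0, g4 inverted output.
Test 3 (in0=1, in1=1): fault-free g0=0, g1=1, g2=0, g3=1, g4=0 → 0; observed 0. Eliminates g1 inverted output.
Only g1 stuck-at-1 is consistent with every test.

g1 stuck-at-1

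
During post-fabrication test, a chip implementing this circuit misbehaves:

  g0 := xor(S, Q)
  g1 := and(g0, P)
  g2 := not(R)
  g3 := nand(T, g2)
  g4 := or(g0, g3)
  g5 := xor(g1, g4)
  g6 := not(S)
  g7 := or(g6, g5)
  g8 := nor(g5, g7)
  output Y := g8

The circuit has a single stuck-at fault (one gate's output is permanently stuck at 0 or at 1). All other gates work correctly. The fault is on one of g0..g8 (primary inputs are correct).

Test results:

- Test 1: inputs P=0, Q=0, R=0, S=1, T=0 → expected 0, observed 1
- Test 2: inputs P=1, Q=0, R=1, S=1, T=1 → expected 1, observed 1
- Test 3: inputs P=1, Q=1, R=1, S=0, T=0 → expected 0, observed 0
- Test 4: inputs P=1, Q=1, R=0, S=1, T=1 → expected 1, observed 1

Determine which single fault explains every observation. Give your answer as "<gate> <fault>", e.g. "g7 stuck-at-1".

Fault-free values for test 1 (P=0, Q=0, R=0, S=1, T=0): g0=1, g1=0, g2=1, g3=1, g4=1, g5=1, g6=0, g7=1, g8=0, giving Y=0. Observed 1.
Test 1: faults giving observed 1 are {g1 stuck-at-1, g4 stuck-at-0, g5 stuck-at-0, g8 stuck-at-1}.
Test 2 (P=1, Q=0, R=1, S=1, T=1): fault-free g0=1, g1=1, g2=0, g3=1, g4=1, g5=0, g6=0, g7=0, g8=1 → 1; observed 1. Eliminates g4 stuck-at-0.
Test 3 (P=1, Q=1, R=1, S=0, T=0): fault-free g0=1, g1=1, g2=0, g3=1, g4=1, g5=0, g6=1, g7=1, g8=0 → 0; observed 0. Eliminates g8 stuck-at-1.
Test 4 (P=1, Q=1, R=0, S=1, T=1): fault-free g0=0, g1=0, g2=1, g3=0, g4=0, g5=0, g6=0, g7=0, g8=1 → 1; observed 1. Eliminates g1 stuck-at-1.
Only g5 stuck-at-0 is consistent with every test.

g5 stuck-at-0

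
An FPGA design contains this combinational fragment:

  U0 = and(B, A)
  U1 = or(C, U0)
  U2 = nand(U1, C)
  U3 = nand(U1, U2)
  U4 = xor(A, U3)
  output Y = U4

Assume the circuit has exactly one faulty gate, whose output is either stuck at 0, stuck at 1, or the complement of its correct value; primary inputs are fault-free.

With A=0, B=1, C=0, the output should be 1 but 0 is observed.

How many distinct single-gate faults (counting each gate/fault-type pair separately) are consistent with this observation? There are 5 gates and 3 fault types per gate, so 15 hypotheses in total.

8

Fault-free: U0=0, U1=0, U2=1, U3=1, U4=1 → 1. Observed 0.
  U0: stuck-at-1, inverted output ✓; others ✗
  U1: stuck-at-1, inverted output ✓; others ✗
  U2: none of the 3 fault types match ✗
  U3: stuck-at-0, inverted output ✓; others ✗
  U4: stuck-at-0, inverted output ✓; others ✗
Consistent faults: {U0 stuck-at-1, U0 inverted output, U1 stuck-at-1, U1 inverted output, U3 stuck-at-0, U3 inverted output, U4 stuck-at-0, U4 inverted output} — 8 in all.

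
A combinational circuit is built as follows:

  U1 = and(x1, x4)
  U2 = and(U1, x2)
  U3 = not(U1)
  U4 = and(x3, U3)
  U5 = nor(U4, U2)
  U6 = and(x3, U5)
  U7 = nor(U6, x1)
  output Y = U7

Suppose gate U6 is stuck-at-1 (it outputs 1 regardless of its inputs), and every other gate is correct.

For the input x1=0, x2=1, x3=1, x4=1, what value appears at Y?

Propagate with U6 forced: U1=0, U2=0, U3=1, U4=1, U5=0, U6=1 [stuck-at-1], U7=0.
So Y = 0. (Without the fault it would be 1.)

0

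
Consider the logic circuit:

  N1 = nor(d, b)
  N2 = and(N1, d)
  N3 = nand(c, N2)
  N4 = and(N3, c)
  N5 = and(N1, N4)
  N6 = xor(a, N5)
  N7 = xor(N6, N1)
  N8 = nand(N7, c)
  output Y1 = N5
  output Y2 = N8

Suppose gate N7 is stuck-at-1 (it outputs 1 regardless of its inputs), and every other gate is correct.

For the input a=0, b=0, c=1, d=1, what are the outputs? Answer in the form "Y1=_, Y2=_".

Propagate with N7 forced: N1=0, N2=0, N3=1, N4=1, N5=0, N6=0, N7=1 [stuck-at-1], N8=0.
So the outputs are Y1=0, Y2=0. (Without the fault they would be Y1=0, Y2=1.)

Y1=0, Y2=0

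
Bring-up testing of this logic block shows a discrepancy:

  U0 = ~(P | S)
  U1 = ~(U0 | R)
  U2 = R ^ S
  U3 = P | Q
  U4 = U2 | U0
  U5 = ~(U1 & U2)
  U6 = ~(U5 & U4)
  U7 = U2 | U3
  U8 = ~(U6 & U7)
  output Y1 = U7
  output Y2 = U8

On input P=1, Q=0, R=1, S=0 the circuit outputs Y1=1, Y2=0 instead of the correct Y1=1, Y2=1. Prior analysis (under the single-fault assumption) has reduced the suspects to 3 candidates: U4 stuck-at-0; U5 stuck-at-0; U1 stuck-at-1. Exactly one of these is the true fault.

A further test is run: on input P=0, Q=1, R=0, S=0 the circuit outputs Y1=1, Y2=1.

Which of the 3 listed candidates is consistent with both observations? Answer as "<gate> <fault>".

Evaluate each candidate on input P=0, Q=1, R=0, S=0:
  U4 stuck-at-0: U0=1, U1=0, U2=0, U3=1, U4=0 [stuck-at-0], U5=1, U6=1, U7=1, U8=0 → Y1=1, Y2=0 — eliminated
  U5 stuck-at-0: U0=1, U1=0, U2=0, U3=1, U4=1, U5=0 [stuck-at-0], U6=1, U7=1, U8=0 → Y1=1, Y2=0 — eliminated
  U1 stuck-at-1: U0=1, U1=1 [stuck-at-1], U2=0, U3=1, U4=1, U5=1, U6=0, U7=1, U8=1 → Y1=1, Y2=1 — matches
Only U1 stuck-at-1 reproduces the observed Y1=1, Y2=1.

U1 stuck-at-1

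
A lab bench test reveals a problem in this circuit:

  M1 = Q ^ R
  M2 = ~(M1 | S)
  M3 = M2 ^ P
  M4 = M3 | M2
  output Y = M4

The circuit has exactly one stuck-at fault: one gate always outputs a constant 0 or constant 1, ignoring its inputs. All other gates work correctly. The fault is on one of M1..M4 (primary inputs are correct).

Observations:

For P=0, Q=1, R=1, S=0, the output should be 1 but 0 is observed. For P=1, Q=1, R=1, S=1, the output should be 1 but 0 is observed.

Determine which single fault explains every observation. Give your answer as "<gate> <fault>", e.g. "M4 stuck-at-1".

M4 stuck-at-0

Fault-free values for test 1 (P=0, Q=1, R=1, S=0): M1=0, M2=1, M3=1, M4=1, giving Y=1. Observed 0.
Test 1: faults giving observed 0 are {M1 stuck-at-1, M2 stuck-at-0, M4 stuck-at-0}.
Test 2 (P=1, Q=1, R=1, S=1): fault-free M1=0, M2=0, M3=1, M4=1 → 1; observed 0. Eliminates M1 stuck-at-1, M2 stuck-at-0.
Only M4 stuck-at-0 is consistent with every test.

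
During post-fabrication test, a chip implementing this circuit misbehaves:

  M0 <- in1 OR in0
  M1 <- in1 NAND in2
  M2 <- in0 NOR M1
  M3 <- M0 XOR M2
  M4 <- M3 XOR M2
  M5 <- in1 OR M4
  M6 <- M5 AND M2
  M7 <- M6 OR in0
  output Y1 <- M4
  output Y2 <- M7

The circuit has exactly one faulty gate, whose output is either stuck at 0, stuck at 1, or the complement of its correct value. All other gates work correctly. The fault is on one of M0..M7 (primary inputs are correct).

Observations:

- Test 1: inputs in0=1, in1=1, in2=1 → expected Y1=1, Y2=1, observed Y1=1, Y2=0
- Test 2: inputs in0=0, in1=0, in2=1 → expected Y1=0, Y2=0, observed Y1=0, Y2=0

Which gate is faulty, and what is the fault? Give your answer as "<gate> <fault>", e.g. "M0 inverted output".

M7 stuck-at-0

Fault-free values for test 1 (in0=1, in1=1, in2=1): M0=1, M1=0, M2=0, M3=1, M4=1, M5=1, M6=0, M7=1, giving Y1=1, Y2=1. Observed Y1=1, Y2=0.
Test 1: faults giving observed Y1=1, Y2=0 are {M7 stuck-at-0, M7 inverted output}.
Test 2 (in0=0, in1=0, in2=1): fault-free M0=0, M1=1, M2=0, M3=0, M4=0, M5=0, M6=0, M7=0 → Y1=0, Y2=0; observed Y1=0, Y2=0. Eliminates M7 inverted output.
Only M7 stuck-at-0 is consistent with every test.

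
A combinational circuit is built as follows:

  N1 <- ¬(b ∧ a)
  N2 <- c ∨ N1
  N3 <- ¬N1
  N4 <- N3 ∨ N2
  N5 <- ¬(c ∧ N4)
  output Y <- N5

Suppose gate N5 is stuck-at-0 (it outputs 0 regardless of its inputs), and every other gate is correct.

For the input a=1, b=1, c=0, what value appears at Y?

Propagate with N5 forced: N1=0, N2=0, N3=1, N4=1, N5=0 [stuck-at-0].
So Y = 0. (Without the fault it would be 1.)

0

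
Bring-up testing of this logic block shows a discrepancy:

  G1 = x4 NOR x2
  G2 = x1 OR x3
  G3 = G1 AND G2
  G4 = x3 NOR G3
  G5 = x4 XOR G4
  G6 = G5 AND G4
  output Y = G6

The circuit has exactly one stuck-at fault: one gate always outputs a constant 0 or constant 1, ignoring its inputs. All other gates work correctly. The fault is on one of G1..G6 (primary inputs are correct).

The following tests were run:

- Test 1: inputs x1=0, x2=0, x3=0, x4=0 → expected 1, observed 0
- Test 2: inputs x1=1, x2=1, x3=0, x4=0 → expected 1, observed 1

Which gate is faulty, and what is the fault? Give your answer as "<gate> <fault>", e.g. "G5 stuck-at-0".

G2 stuck-at-1

Fault-free values for test 1 (x1=0, x2=0, x3=0, x4=0): G1=1, G2=0, G3=0, G4=1, G5=1, G6=1, giving Y=1. Observed 0.
Test 1: faults giving observed 0 are {G2 stuck-at-1, G3 stuck-at-1, G4 stuck-at-0, G5 stuck-at-0, G6 stuck-at-0}.
Test 2 (x1=1, x2=1, x3=0, x4=0): fault-free G1=0, G2=1, G3=0, G4=1, G5=1, G6=1 → 1; observed 1. Eliminates G3 stuck-at-1, G4 stuck-at-0, G5 stuck-at-0, G6 stuck-at-0.
Only G2 stuck-at-1 is consistent with every test.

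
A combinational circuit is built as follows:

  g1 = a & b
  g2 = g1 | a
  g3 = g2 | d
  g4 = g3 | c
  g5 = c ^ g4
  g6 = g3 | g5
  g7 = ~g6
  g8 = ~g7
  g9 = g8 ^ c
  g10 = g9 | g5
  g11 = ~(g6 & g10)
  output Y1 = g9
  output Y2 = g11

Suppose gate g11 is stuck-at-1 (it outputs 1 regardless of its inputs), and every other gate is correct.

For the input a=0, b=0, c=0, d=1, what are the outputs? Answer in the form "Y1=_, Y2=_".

Y1=1, Y2=1

Propagate with g11 forced: g1=0, g2=0, g3=1, g4=1, g5=1, g6=1, g7=0, g8=1, g9=1, g10=1, g11=1 [stuck-at-1].
So the outputs are Y1=1, Y2=1. (Without the fault they would be Y1=1, Y2=0.)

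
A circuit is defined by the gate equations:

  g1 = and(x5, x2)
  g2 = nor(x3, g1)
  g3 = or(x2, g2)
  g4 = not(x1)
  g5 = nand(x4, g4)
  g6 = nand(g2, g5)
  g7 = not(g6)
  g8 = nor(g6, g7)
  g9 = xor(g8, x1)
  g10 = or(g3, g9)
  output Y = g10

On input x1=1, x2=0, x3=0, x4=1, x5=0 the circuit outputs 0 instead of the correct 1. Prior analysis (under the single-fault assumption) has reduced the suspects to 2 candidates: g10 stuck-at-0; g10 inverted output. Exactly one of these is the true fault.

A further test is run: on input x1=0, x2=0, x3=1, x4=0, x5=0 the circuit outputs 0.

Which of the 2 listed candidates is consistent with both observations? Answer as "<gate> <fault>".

g10 stuck-at-0

Evaluate each candidate on input x1=0, x2=0, x3=1, x4=0, x5=0:
  g10 stuck-at-0: g1=0, g2=0, g3=0, g4=1, g5=1, g6=1, g7=0, g8=0, g9=0, g10=0 [stuck-at-0] → 0 — matches
  g10 inverted output: g1=0, g2=0, g3=0, g4=1, g5=1, g6=1, g7=0, g8=0, g9=0, g10=1 [inverted output] → 1 — eliminated
Only g10 stuck-at-0 reproduces the observed 0.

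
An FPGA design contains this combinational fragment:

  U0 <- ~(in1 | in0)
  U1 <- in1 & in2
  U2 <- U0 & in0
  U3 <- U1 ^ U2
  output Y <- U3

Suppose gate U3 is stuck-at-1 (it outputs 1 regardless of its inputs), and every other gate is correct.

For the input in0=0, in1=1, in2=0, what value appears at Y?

Propagate with U3 forced: U0=0, U1=0, U2=0, U3=1 [stuck-at-1].
So Y = 1. (Without the fault it would be 0.)

1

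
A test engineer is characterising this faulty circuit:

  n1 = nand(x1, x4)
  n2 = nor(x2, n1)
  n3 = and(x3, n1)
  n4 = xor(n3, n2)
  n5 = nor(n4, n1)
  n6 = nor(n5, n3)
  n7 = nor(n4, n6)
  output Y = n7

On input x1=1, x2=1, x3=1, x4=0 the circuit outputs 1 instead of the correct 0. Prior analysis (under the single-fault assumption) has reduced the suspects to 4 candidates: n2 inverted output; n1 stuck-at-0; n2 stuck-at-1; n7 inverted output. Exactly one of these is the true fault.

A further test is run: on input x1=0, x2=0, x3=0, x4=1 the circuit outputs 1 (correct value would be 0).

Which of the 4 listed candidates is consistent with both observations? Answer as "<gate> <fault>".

n7 inverted output

Evaluate each candidate on input x1=0, x2=0, x3=0, x4=1:
  n2 inverted output: n1=1, n2=1 [inverted output], n3=0, n4=1, n5=0, n6=1, n7=0 → 0 — eliminated
  n1 stuck-at-0: n1=0 [stuck-at-0], n2=1, n3=0, n4=1, n5=0, n6=1, n7=0 → 0 — eliminated
  n2 stuck-at-1: n1=1, n2=1 [stuck-at-1], n3=0, n4=1, n5=0, n6=1, n7=0 → 0 — eliminated
  n7 inverted output: n1=1, n2=0, n3=0, n4=0, n5=0, n6=1, n7=1 [inverted output] → 1 — matches
Only n7 inverted output reproduces the observed 1.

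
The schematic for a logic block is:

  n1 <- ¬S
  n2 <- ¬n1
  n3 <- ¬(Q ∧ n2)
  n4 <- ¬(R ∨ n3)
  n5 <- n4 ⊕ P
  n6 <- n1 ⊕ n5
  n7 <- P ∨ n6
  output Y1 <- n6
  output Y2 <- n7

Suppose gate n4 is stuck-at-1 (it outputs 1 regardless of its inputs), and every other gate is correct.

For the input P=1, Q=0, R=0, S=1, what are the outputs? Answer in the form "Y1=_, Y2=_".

Y1=0, Y2=1

Propagate with n4 forced: n1=0, n2=1, n3=1, n4=1 [stuck-at-1], n5=0, n6=0, n7=1.
So the outputs are Y1=0, Y2=1. (Without the fault they would be Y1=1, Y2=1.)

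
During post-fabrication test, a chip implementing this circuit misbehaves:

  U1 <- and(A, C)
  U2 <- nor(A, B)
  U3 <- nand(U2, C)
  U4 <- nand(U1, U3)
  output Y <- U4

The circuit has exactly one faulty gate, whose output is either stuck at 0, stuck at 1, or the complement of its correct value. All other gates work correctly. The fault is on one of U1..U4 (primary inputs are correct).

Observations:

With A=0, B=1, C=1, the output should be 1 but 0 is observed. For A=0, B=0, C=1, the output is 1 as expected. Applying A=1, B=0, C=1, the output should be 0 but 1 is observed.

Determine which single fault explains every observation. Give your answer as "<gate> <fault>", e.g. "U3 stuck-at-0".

Fault-free values for test 1 (A=0, B=1, C=1): U1=0, U2=0, U3=1, U4=1, giving Y=1. Observed 0.
Test 1: faults giving observed 0 are {U1 stuck-at-1, U1 inverted output, U4 stuck-at-0, U4 inverted output}.
Test 2 (A=0, B=0, C=1): fault-free U1=0, U2=1, U3=0, U4=1 → 1; observed 1. Eliminates U4 stuck-at-0, U4 inverted output.
Test 3 (A=1, B=0, C=1): fault-free U1=1, U2=0, U3=1, U4=0 → 0; observed 1. Eliminates U1 stuck-at-1.
Only U1 inverted output is consistent with every test.

U1 inverted output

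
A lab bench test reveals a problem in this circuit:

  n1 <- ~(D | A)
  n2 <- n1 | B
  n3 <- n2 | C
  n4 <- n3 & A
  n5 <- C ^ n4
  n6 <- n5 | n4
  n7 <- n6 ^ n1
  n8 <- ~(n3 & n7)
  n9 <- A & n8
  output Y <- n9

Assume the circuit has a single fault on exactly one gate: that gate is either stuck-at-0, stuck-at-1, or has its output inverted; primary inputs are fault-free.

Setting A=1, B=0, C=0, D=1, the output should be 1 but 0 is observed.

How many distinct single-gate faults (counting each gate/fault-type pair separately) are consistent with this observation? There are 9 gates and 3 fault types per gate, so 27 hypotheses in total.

Fault-free: n1=0, n2=0, n3=0, n4=0, n5=0, n6=0, n7=0, n8=1, n9=1 → 1. Observed 0.
  n1: none of the 3 fault types match ✗
  n2: stuck-at-1, inverted output ✓; others ✗
  n3: stuck-at-1, inverted output ✓; others ✗
  n4: none of the 3 fault types match ✗
  n5: none of the 3 fault types match ✗
  n6: none of the 3 fault types match ✗
  n7: none of the 3 fault types match ✗
  n8: stuck-at-0, inverted output ✓; others ✗
  n9: stuck-at-0, inverted output ✓; others ✗
Consistent faults: {n2 stuck-at-1, n2 inverted output, n3 stuck-at-1, n3 inverted output, n8 stuck-at-0, n8 inverted output, n9 stuck-at-0, n9 inverted output} — 8 in all.

8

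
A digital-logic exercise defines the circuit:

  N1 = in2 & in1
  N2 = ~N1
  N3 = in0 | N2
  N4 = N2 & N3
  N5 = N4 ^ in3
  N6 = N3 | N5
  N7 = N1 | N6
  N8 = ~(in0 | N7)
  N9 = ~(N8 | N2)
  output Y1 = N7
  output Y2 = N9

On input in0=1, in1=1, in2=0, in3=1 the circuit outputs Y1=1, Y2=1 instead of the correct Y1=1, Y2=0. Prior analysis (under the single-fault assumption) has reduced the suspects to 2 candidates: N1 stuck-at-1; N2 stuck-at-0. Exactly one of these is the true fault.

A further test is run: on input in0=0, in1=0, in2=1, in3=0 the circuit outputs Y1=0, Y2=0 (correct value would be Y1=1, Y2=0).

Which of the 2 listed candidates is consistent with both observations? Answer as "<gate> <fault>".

N2 stuck-at-0

Evaluate each candidate on input in0=0, in1=0, in2=1, in3=0:
  N1 stuck-at-1: N1=1 [stuck-at-1], N2=0, N3=0, N4=0, N5=0, N6=0, N7=1, N8=0, N9=1 → Y1=1, Y2=1 — eliminated
  N2 stuck-at-0: N1=0, N2=0 [stuck-at-0], N3=0, N4=0, N5=0, N6=0, N7=0, N8=1, N9=0 → Y1=0, Y2=0 — matches
Only N2 stuck-at-0 reproduces the observed Y1=0, Y2=0.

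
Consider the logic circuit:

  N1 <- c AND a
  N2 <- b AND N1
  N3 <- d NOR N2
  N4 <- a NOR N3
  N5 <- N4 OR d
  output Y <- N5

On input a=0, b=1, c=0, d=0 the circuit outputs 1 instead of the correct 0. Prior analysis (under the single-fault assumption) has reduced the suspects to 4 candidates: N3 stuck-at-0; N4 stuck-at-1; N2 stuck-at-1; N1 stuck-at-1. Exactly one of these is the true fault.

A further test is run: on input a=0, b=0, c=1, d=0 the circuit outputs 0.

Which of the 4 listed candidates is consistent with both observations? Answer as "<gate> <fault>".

Evaluate each candidate on input a=0, b=0, c=1, d=0:
  N3 stuck-at-0: N1=0, N2=0, N3=0 [stuck-at-0], N4=1, N5=1 → 1 — eliminated
  N4 stuck-at-1: N1=0, N2=0, N3=1, N4=1 [stuck-at-1], N5=1 → 1 — eliminated
  N2 stuck-at-1: N1=0, N2=1 [stuck-at-1], N3=0, N4=1, N5=1 → 1 — eliminated
  N1 stuck-at-1: N1=1 [stuck-at-1], N2=0, N3=1, N4=0, N5=0 → 0 — matches
Only N1 stuck-at-1 reproduces the observed 0.

N1 stuck-at-1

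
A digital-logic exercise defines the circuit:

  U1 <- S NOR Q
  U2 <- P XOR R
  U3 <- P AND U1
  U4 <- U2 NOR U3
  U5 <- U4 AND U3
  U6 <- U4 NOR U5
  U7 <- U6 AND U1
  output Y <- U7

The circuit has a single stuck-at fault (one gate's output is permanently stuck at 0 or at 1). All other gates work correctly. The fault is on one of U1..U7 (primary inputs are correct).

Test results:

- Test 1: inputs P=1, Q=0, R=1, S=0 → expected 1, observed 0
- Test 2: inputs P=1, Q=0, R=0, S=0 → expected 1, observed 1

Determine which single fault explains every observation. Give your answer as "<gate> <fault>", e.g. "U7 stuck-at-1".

U3 stuck-at-0

Fault-free values for test 1 (P=1, Q=0, R=1, S=0): U1=1, U2=0, U3=1, U4=0, U5=0, U6=1, U7=1, giving Y=1. Observed 0.
Test 1: faults giving observed 0 are {U1 stuck-at-0, U3 stuck-at-0, U4 stuck-at-1, U5 stuck-at-1, U6 stuck-at-0, U7 stuck-at-0}.
Test 2 (P=1, Q=0, R=0, S=0): fault-free U1=1, U2=1, U3=1, U4=0, U5=0, U6=1, U7=1 → 1; observed 1. Eliminates U1 stuck-at-0, U4 stuck-at-1, U5 stuck-at-1, U6 stuck-at-0, U7 stuck-at-0.
Only U3 stuck-at-0 is consistent with every test.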